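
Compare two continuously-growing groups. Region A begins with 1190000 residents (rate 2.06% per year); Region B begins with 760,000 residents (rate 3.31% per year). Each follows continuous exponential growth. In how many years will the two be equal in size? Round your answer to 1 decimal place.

1190000·e^(0.0206t) = 760000·e^(0.0331t)
1190000/760000 = e^((0.0331 − 0.0206)t) → ln(1.56579) = 0.0125·t
t = 0.44839 / 0.0125

t ≈ 35.9 years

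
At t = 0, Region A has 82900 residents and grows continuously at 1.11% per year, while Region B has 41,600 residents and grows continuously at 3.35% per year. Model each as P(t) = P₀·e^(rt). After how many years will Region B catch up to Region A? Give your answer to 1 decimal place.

t ≈ 30.8 years

82900·e^(0.0111t) = 41600·e^(0.0335t)
82900/41600 = e^((0.0335 − 0.0111)t) → ln(1.99279) = 0.0224·t
t = 0.68953 / 0.0224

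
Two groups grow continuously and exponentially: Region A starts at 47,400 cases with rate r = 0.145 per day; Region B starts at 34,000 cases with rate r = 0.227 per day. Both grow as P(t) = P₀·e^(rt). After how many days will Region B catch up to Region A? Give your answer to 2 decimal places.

47400·e^(0.145t) = 34000·e^(0.227t)
47400/34000 = e^((0.227 − 0.145)t) → ln(1.39412) = 0.082·t
t = 0.33226 / 0.082

t ≈ 4.05 days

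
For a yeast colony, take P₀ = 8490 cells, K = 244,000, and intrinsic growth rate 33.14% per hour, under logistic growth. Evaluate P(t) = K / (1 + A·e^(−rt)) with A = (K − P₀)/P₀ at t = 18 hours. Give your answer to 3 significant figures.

≈ 228,000 cells

A = (244000 − 8490)/8490 = 27.73969
P(18) = 244000 / (1 + 27.73969·e^(−0.3314·18)) = 244000 / (1 + 27.73969·0.002567)
= 244000 / 1.07119 ≈ 227783.03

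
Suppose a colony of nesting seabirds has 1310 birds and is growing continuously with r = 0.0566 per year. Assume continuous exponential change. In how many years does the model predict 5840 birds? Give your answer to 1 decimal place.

t ≈ 26.4 years

5840 = 1310 · e^(0.0566·t)
t = ln(5840/1310) / 0.0566 = ln(4.45802) / 0.0566 = 1.4947 / 0.0566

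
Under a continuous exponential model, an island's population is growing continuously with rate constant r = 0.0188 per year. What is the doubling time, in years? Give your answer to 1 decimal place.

doubling time = ln(2) / |r| = 0.69315 / 0.0188

doubling time ≈ 36.9 years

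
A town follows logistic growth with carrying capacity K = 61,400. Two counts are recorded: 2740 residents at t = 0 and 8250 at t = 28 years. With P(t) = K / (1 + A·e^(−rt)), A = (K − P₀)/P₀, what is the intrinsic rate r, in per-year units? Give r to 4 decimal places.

A = (61400 − 2740)/2740 = 21.40876
8250 = 61400/(1 + 21.40876·e^(−r·28)) → e^(−28r) = (7.44242 − 1)/21.40876 = 0.300925
r = −ln(0.300925)/28 = 1.2009/28

r ≈ 0.0429 per year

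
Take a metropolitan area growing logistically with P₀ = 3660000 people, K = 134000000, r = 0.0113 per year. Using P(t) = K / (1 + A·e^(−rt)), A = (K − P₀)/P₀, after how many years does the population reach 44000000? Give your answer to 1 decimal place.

A = (134000000 − 3660000)/3660000 = 35.61202
44000000 = 134000000/(1 + 35.61202·e^(−0.0113t)) → 1 + 35.61202·e^(−0.0113t) = 3.04545
e^(−0.0113t) = 0.057437 → t = ln(17.41032)/0.0113 = 2.85706/0.0113

t ≈ 252.8 years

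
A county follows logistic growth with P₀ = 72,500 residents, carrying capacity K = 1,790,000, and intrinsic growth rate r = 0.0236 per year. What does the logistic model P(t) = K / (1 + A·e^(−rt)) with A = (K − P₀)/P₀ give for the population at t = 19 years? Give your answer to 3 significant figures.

A = (1790000 − 72500)/72500 = 23.68966
P(19) = 1790000 / (1 + 23.68966·e^(−0.0236·19)) = 1790000 / (1 + 23.68966·0.638649)
= 1790000 / 16.12938 ≈ 110977.62

≈ 111,000 residents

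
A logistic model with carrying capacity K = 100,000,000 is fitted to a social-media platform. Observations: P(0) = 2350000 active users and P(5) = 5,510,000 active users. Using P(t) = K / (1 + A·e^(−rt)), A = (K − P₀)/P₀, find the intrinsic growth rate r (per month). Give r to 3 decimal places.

A = (100000000 − 2350000)/2350000 = 41.55319
5510000 = 100000000/(1 + 41.55319·e^(−r·5)) → e^(−5r) = (18.14882 − 1)/41.55319 = 0.412696
r = −ln(0.412696)/5 = 0.88504/5

r ≈ 0.177 per month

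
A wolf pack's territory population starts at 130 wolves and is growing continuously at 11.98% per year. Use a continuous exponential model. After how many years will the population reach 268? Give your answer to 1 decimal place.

268 = 130 · e^(0.1198·t)
t = ln(268/130) / 0.1198 = ln(2.06154) / 0.1198 = 0.72345 / 0.1198

t ≈ 6.0 years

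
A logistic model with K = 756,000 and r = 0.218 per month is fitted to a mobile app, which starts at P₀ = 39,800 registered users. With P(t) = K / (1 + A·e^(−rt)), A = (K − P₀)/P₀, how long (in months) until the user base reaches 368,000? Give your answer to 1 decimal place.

A = (756000 − 39800)/39800 = 17.99497
368000 = 756000/(1 + 17.99497·e^(−0.218t)) → 1 + 17.99497·e^(−0.218t) = 2.05435
e^(−0.218t) = 0.058591 → t = ln(17.0674)/0.218 = 2.83717/0.218

t ≈ 13.0 months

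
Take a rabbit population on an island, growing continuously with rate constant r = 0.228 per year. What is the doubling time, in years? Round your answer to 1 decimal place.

doubling time = ln(2) / |r| = 0.69315 / 0.228

doubling time ≈ 3.0 years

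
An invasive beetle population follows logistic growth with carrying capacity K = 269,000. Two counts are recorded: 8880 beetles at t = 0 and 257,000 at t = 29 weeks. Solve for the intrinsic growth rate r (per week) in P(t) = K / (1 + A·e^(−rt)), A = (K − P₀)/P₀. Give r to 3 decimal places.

A = (269000 − 8880)/8880 = 29.29279
257000 = 269000/(1 + 29.29279·e^(−r·29)) → e^(−29r) = (1.04669 − 1)/29.29279 = 0.001594
r = −ln(0.001594)/29 = 6.44151/29

r ≈ 0.222 per week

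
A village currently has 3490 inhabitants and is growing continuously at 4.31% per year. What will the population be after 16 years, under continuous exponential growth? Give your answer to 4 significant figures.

P(16) = 3490 · e^(0.0431·16) = 3490 · e^(0.6896)
= 3490 · 1.99292 ≈ 6955.28

≈ 6,955 inhabitants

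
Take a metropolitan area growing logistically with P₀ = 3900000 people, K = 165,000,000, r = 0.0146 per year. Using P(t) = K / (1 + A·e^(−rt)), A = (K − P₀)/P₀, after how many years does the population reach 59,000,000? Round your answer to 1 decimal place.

t ≈ 214.7 years

A = (165000000 − 3900000)/3900000 = 41.30769
59000000 = 165000000/(1 + 41.30769·e^(−0.0146t)) → 1 + 41.30769·e^(−0.0146t) = 2.79661
e^(−0.0146t) = 0.043493 → t = ln(22.99202)/0.0146 = 3.13515/0.0146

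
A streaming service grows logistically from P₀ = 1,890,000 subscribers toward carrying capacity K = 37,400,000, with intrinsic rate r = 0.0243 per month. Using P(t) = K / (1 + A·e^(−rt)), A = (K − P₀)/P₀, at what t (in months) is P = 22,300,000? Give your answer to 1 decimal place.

t ≈ 136.8 months

A = (37400000 − 1890000)/1890000 = 18.78836
22300000 = 37400000/(1 + 18.78836·e^(−0.0243t)) → 1 + 18.78836·e^(−0.0243t) = 1.67713
e^(−0.0243t) = 0.03604 → t = ln(27.74705)/0.0243 = 3.32313/0.0243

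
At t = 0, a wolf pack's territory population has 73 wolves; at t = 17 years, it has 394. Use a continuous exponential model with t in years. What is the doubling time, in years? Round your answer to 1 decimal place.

doubling time ≈ 7.0 years

r = ln(394/73) / 17 = ln(5.39726) / 17 ≈ 0.09917 per year
doubling time = ln 2 / |r| = 0.69315 / 0.09917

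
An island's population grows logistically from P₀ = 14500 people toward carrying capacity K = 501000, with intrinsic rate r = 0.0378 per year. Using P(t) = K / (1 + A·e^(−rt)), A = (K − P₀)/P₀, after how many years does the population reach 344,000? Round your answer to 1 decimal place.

A = (501000 − 14500)/14500 = 33.55172
344000 = 501000/(1 + 33.55172·e^(−0.0378t)) → 1 + 33.55172·e^(−0.0378t) = 1.4564
e^(−0.0378t) = 0.013603 → t = ln(73.51461)/0.0378 = 4.29748/0.0378

t ≈ 113.7 years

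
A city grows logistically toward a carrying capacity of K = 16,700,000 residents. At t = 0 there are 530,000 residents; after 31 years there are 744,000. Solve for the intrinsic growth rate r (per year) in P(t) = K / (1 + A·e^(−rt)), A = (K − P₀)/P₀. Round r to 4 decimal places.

A = (16700000 − 530000)/530000 = 30.50943
744000 = 16700000/(1 + 30.50943·e^(−r·31)) → e^(−31r) = (22.44624 − 1)/30.50943 = 0.702938
r = −ln(0.702938)/31 = 0.35249/31

r ≈ 0.0114 per year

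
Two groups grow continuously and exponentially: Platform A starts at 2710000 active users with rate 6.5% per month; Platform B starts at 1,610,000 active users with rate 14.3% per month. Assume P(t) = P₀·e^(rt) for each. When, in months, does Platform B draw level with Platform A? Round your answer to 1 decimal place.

2710000·e^(0.065t) = 1610000·e^(0.143t)
2710000/1610000 = e^((0.143 − 0.065)t) → ln(1.68323) = 0.078·t
t = 0.52071 / 0.078

t ≈ 6.7 months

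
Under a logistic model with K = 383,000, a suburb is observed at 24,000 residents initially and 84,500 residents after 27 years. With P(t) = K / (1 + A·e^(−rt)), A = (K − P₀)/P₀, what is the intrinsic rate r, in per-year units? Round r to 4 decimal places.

A = (383000 − 24000)/24000 = 14.95833
84500 = 383000/(1 + 14.95833·e^(−r·27)) → e^(−27r) = (4.53254 − 1)/14.95833 = 0.236159
r = −ln(0.236159)/27 = 1.44325/27

r ≈ 0.0535 per year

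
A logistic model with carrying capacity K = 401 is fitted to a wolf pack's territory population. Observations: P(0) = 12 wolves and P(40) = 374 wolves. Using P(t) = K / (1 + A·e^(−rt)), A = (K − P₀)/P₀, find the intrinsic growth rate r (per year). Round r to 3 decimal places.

A = (401 − 12)/12 = 32.41667
374 = 401/(1 + 32.41667·e^(−r·40)) → e^(−40r) = (1.07219 − 1)/32.41667 = 0.002227
r = −ln(0.002227)/40 = 6.10709/40

r ≈ 0.153 per year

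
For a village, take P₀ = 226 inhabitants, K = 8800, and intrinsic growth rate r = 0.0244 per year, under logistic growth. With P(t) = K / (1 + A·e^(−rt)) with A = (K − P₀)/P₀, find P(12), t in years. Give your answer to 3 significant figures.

A = (8800 − 226)/226 = 37.93805
P(12) = 8800 / (1 + 37.93805·e^(−0.0244·12)) = 8800 / (1 + 37.93805·0.746171)
= 8800 / 29.30829 ≈ 300.26

≈ 300 inhabitants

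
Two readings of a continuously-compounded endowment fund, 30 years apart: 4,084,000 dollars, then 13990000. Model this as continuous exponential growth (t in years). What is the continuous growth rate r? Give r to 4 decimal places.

13990000 = 4084000 · e^(r·30)
e^(30r) = 13990000/4084000 = 3.42556
r = ln(3.42556) / 30 = 1.23127 / 30

r ≈ 0.0410 per year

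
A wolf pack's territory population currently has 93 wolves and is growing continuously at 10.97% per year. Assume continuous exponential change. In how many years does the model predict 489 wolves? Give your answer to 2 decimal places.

t ≈ 15.13 years

489 = 93 · e^(0.1097·t)
t = ln(489/93) / 0.1097 = ln(5.25806) / 0.1097 = 1.65976 / 0.1097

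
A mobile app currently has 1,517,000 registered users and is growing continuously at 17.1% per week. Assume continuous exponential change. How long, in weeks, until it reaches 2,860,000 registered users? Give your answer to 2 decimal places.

2860000 = 1517000 · e^(0.171·t)
t = ln(2860000/1517000) / 0.171 = ln(1.8853) / 0.171 = 0.63409 / 0.171

t ≈ 3.71 weeks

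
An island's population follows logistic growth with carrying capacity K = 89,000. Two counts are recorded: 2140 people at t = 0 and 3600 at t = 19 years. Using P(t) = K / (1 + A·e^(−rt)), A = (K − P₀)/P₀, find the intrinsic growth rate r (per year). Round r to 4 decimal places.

r ≈ 0.0283 per year

A = (89000 − 2140)/2140 = 40.58879
3600 = 89000/(1 + 40.58879·e^(−r·19)) → e^(−19r) = (24.72222 − 1)/40.58879 = 0.584453
r = −ln(0.584453)/19 = 0.53708/19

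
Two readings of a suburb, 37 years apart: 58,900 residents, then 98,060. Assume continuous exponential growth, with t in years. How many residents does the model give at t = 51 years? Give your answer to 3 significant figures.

r = ln(98060/58900) / 37 ≈ 0.013777 per year
P(51) = 58900 · e^(0.013777·51) = 58900 · 2.01902 ≈ 118920.3

≈ 119,000 residents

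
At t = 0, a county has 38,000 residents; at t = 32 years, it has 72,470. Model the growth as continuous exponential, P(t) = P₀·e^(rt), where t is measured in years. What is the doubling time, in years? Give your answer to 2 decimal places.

doubling time ≈ 34.36 years

r = ln(72470/38000) / 32 = ln(1.90711) / 32 ≈ 0.020175 per year
doubling time = ln 2 / |r| = 0.69315 / 0.020175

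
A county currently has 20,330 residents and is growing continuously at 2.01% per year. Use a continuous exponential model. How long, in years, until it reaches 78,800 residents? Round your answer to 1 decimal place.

t ≈ 67.4 years

78800 = 20330 · e^(0.0201·t)
t = ln(78800/20330) / 0.0201 = ln(3.87605) / 0.0201 = 1.35482 / 0.0201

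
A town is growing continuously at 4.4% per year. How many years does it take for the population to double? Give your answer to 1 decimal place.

doubling time = ln(2) / |r| = 0.69315 / 0.044

doubling time ≈ 15.8 years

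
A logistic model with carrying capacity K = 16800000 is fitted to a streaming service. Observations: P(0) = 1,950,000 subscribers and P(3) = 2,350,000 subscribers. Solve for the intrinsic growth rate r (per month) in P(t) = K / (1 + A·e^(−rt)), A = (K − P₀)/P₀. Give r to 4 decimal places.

r ≈ 0.0713 per month

A = (16800000 − 1950000)/1950000 = 7.61538
2350000 = 16800000/(1 + 7.61538·e^(−r·3)) → e^(−3r) = (7.14894 − 1)/7.61538 = 0.807436
r = −ln(0.807436)/3 = 0.21389/3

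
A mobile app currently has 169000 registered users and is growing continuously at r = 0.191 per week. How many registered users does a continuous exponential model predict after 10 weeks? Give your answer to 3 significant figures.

≈ 1,140,000 registered users

P(10) = 169000 · e^(0.191·10) = 169000 · e^(1.91)
= 169000 · 6.75309 ≈ 1141272.01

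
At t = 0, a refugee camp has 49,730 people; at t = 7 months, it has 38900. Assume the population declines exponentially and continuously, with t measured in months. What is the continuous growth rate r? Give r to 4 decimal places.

38900 = 49730 · e^(r·7)
e^(7r) = 38900/49730 = 0.78222
r = ln(0.78222) / 7 = -0.24561 / 7

r ≈ -0.0351 per month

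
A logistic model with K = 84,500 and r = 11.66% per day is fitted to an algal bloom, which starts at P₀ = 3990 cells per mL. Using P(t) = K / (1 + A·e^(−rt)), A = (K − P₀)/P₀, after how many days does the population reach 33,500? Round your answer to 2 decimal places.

A = (84500 − 3990)/3990 = 20.17794
33500 = 84500/(1 + 20.17794·e^(−0.1166t)) → 1 + 20.17794·e^(−0.1166t) = 2.52239
e^(−0.1166t) = 0.075448 → t = ln(13.25414)/0.1166 = 2.58431/0.1166

t ≈ 22.16 days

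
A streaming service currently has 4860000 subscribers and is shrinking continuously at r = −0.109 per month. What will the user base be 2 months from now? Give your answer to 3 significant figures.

P(2) = 4860000 · e^(-0.109·2) = 4860000 · e^(-0.218)
= 4860000 · 0.80413 ≈ 3908049.65

≈ 3,910,000 subscribers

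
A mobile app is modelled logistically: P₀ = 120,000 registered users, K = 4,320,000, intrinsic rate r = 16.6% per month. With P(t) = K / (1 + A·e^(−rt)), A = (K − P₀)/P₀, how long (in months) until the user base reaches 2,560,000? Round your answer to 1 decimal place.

A = (4320000 − 120000)/120000 = 35
2560000 = 4320000/(1 + 35·e^(−0.166t)) → 1 + 35·e^(−0.166t) = 1.6875
e^(−0.166t) = 0.019643 → t = ln(50.90909)/0.166 = 3.93004/0.166

t ≈ 23.7 months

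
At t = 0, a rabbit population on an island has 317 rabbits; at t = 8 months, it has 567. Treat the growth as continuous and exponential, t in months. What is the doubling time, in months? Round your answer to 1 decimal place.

doubling time ≈ 9.5 months

r = ln(567/317) / 8 = ln(1.78864) / 8 ≈ 0.072682 per month
doubling time = ln 2 / |r| = 0.69315 / 0.072682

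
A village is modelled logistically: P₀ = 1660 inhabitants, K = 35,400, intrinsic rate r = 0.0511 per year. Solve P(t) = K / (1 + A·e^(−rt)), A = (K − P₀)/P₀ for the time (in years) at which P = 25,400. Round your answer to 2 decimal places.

A = (35400 − 1660)/1660 = 20.3253
25400 = 35400/(1 + 20.3253·e^(−0.0511t)) → 1 + 20.3253·e^(−0.0511t) = 1.3937
e^(−0.0511t) = 0.01937 → t = ln(51.62627)/0.0511 = 3.94403/0.0511

t ≈ 77.18 years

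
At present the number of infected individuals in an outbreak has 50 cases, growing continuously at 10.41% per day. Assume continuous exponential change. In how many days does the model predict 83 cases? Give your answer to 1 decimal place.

83 = 50 · e^(0.1041·t)
t = ln(83/50) / 0.1041 = ln(1.66) / 0.1041 = 0.50682 / 0.1041

t ≈ 4.9 days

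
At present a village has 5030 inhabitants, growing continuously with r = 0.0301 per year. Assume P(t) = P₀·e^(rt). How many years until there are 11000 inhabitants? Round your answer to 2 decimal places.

t ≈ 26.00 years

11000 = 5030 · e^(0.0301·t)
t = ln(11000/5030) / 0.0301 = ln(2.18688) / 0.0301 = 0.78248 / 0.0301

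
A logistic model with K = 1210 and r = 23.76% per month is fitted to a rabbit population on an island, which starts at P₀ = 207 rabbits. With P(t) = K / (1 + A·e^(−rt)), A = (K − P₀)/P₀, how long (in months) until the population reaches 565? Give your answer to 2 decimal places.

A = (1210 − 207)/207 = 4.84541
565 = 1210/(1 + 4.84541·e^(−0.2376t)) → 1 + 4.84541·e^(−0.2376t) = 2.14159
e^(−0.2376t) = 0.235603 → t = ln(4.24443)/0.2376 = 1.44561/0.2376

t ≈ 6.08 months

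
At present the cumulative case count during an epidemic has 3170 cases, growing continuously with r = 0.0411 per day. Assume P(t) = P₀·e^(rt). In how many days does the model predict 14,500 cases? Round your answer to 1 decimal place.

t ≈ 37.0 days

14500 = 3170 · e^(0.0411·t)
t = ln(14500/3170) / 0.0411 = ln(4.57413) / 0.0411 = 1.52042 / 0.0411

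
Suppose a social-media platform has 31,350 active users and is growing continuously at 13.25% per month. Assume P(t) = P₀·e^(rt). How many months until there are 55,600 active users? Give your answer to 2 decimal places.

55600 = 31350 · e^(0.1325·t)
t = ln(55600/31350) / 0.1325 = ln(1.77352) / 0.1325 = 0.57297 / 0.1325

t ≈ 4.32 months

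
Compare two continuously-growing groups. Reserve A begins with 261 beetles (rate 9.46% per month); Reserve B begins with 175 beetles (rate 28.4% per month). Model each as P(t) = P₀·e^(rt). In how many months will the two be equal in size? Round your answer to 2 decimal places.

261·e^(0.0946t) = 175·e^(0.284t)
261/175 = e^((0.284 − 0.0946)t) → ln(1.49143) = 0.1894·t
t = 0.39973 / 0.1894

t ≈ 2.11 months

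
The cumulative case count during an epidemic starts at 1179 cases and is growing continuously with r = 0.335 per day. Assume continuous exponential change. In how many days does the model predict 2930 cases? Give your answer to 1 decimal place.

2930 = 1179 · e^(0.335·t)
t = ln(2930/1179) / 0.335 = ln(2.48516) / 0.335 = 0.91034 / 0.335

t ≈ 2.7 days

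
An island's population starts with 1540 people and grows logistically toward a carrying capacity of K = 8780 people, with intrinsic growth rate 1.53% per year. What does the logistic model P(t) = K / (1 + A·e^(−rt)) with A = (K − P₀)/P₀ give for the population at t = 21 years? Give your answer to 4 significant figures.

A = (8780 − 1540)/1540 = 4.7013
P(21) = 8780 / (1 + 4.7013·e^(−0.0153·21)) = 8780 / (1 + 4.7013·0.725206)
= 8780 / 4.40941 ≈ 1991.2

≈ 1,991 people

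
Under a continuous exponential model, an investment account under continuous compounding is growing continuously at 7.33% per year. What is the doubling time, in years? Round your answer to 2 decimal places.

doubling time = ln(2) / |r| = 0.69315 / 0.0733

doubling time ≈ 9.46 years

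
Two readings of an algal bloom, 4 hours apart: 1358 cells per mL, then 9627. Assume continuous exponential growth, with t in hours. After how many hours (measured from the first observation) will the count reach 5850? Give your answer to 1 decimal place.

r = ln(9627/1358) / 4 ≈ 0.48964 per hour
t = ln(5850/1358) / r = 1.46043 / 0.48964 ≈ 2.983

t ≈ 3.0 hours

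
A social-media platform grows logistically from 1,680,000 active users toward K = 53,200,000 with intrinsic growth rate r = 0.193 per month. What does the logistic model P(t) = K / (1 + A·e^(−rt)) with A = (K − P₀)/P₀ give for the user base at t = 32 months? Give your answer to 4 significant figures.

A = (53200000 − 1680000)/1680000 = 30.66667
P(32) = 53200000 / (1 + 30.66667·e^(−0.193·32)) = 53200000 / (1 + 30.66667·0.002079)
= 53200000 / 1.06375 ≈ 50011863.62

≈ 50,010,000 active users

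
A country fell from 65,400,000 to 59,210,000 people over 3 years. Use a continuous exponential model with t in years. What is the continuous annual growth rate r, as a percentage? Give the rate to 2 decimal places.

r ≈ -3.31% per year

59210000 = 65400000 · e^(r·3)
e^(3r) = 59210000/65400000 = 0.90535
r = ln(0.90535) / 3 = -0.09943 / 3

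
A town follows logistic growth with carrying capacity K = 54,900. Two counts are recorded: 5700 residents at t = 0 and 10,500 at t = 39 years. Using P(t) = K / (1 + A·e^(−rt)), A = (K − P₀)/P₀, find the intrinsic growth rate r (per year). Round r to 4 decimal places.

A = (54900 − 5700)/5700 = 8.63158
10500 = 54900/(1 + 8.63158·e^(−r·39)) → e^(−39r) = (5.22857 − 1)/8.63158 = 0.489895
r = −ln(0.489895)/39 = 0.71356/39

r ≈ 0.0183 per year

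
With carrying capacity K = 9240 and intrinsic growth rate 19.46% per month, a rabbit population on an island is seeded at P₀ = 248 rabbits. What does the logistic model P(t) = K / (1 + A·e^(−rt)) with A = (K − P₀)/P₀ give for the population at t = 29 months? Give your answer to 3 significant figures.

≈ 8,190 rabbits

A = (9240 − 248)/248 = 36.25806
P(29) = 9240 / (1 + 36.25806·e^(−0.1946·29)) = 9240 / (1 + 36.25806·0.003541)
= 9240 / 1.12838 ≈ 8188.71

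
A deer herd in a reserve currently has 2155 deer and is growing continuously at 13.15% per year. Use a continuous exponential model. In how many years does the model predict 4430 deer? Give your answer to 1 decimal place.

4430 = 2155 · e^(0.1315·t)
t = ln(4430/2155) / 0.1315 = ln(2.05568) / 0.1315 = 0.72061 / 0.1315

t ≈ 5.5 years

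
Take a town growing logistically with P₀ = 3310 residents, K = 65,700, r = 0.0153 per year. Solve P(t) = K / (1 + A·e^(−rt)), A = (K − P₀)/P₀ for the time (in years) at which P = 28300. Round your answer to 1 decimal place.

t ≈ 173.7 years

A = (65700 − 3310)/3310 = 18.84894
28300 = 65700/(1 + 18.84894·e^(−0.0153t)) → 1 + 18.84894·e^(−0.0153t) = 2.32155
e^(−0.0153t) = 0.070113 → t = ln(14.2627)/0.0153 = 2.65765/0.0153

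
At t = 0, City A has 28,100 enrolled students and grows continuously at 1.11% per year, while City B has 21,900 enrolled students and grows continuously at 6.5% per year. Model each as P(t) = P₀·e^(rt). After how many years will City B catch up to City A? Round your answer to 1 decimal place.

28100·e^(0.0111t) = 21900·e^(0.065t)
28100/21900 = e^((0.065 − 0.0111)t) → ln(1.28311) = 0.0539·t
t = 0.24928 / 0.0539

t ≈ 4.6 years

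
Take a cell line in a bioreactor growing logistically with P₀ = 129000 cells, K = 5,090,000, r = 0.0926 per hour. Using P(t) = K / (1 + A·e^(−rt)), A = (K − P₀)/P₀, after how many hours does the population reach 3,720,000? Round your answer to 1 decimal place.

t ≈ 50.2 hours

A = (5090000 − 129000)/129000 = 38.45736
3720000 = 5090000/(1 + 38.45736·e^(−0.0926t)) → 1 + 38.45736·e^(−0.0926t) = 1.36828
e^(−0.0926t) = 0.009576 → t = ln(104.42438)/0.0926 = 4.64846/0.0926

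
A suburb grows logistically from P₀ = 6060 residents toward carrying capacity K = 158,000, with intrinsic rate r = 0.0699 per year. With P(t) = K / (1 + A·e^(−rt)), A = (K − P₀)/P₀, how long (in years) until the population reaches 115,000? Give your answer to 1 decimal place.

A = (158000 − 6060)/6060 = 25.07261
115000 = 158000/(1 + 25.07261·e^(−0.0699t)) → 1 + 25.07261·e^(−0.0699t) = 1.37391
e^(−0.0699t) = 0.014913 → t = ln(67.05465)/0.0699 = 4.20551/0.0699

t ≈ 60.2 years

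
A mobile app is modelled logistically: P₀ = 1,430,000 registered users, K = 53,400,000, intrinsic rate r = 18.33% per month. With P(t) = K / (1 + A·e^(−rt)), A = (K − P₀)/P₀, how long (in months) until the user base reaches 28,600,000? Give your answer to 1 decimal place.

A = (53400000 − 1430000)/1430000 = 36.34266
28600000 = 53400000/(1 + 36.34266·e^(−0.1833t)) → 1 + 36.34266·e^(−0.1833t) = 1.86713
e^(−0.1833t) = 0.02386 → t = ln(41.91129)/0.1833 = 3.73556/0.1833

t ≈ 20.4 months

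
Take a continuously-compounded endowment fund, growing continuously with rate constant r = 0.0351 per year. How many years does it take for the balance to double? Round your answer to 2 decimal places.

doubling time ≈ 19.75 years

doubling time = ln(2) / |r| = 0.69315 / 0.0351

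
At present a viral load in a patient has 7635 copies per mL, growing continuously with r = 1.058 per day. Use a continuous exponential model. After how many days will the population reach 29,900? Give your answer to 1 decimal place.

29900 = 7635 · e^(1.058·t)
t = ln(29900/7635) / 1.058 = ln(3.91618) / 1.058 = 1.36512 / 1.058

t ≈ 1.3 days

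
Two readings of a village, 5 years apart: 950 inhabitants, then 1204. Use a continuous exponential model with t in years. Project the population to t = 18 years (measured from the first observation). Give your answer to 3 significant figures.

≈ 2,230 inhabitants

r = ln(1204/950) / 5 ≈ 0.047389 per year
P(18) = 950 · e^(0.047389·18) = 950 · 2.34666 ≈ 2229.33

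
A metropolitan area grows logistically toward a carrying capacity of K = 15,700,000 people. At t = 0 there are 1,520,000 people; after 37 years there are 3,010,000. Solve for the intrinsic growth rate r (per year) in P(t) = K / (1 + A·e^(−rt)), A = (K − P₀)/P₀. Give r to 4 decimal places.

A = (15700000 − 1520000)/1520000 = 9.32895
3010000 = 15700000/(1 + 9.32895·e^(−r·37)) → e^(−37r) = (5.21595 − 1)/9.32895 = 0.451921
r = −ln(0.451921)/37 = 0.79425/37

r ≈ 0.0215 per year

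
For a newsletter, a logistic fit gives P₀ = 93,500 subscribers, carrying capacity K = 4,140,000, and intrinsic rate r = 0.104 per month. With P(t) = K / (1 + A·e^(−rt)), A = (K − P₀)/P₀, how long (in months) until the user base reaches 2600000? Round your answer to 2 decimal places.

t ≈ 41.26 months

A = (4140000 − 93500)/93500 = 43.27807
2600000 = 4140000/(1 + 43.27807·e^(−0.104t)) → 1 + 43.27807·e^(−0.104t) = 1.59231
e^(−0.104t) = 0.013686 → t = ln(73.06688)/0.104 = 4.29138/0.104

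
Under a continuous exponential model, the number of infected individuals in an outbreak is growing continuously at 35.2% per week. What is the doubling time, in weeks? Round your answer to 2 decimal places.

doubling time = ln(2) / |r| = 0.69315 / 0.352

doubling time ≈ 1.97 weeks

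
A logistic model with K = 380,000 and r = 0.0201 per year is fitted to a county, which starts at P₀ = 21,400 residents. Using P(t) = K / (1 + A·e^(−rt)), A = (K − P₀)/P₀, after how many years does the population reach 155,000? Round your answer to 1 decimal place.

t ≈ 121.7 years

A = (380000 − 21400)/21400 = 16.75701
155000 = 380000/(1 + 16.75701·e^(−0.0201t)) → 1 + 16.75701·e^(−0.0201t) = 2.45161
e^(−0.0201t) = 0.086627 → t = ln(11.54372)/0.0201 = 2.44614/0.0201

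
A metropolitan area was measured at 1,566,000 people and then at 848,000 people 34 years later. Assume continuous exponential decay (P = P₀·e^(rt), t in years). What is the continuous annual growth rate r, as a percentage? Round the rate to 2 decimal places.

r ≈ -1.80% per year

848000 = 1566000 · e^(r·34)
e^(34r) = 848000/1566000 = 0.54151
r = ln(0.54151) / 34 = -0.6134 / 34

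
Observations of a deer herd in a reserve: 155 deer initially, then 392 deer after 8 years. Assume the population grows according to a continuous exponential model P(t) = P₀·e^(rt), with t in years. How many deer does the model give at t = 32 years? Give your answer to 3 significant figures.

r = ln(392/155) / 8 ≈ 0.11598 per year
P(32) = 155 · e^(0.11598·32) = 155 · 40.90887 ≈ 6340.87

≈ 6,340 deer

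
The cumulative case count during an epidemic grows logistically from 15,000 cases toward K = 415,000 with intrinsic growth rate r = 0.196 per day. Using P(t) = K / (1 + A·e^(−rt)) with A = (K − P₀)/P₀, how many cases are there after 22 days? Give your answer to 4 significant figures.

≈ 305,700 cases

A = (415000 − 15000)/15000 = 26.66667
P(22) = 415000 / (1 + 26.66667·e^(−0.196·22)) = 415000 / (1 + 26.66667·0.013407)
= 415000 / 1.35751 ≈ 305706.27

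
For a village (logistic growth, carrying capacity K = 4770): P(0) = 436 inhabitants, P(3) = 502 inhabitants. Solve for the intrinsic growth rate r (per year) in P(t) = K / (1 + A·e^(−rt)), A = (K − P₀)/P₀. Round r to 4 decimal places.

r ≈ 0.0521 per year

A = (4770 − 436)/436 = 9.94037
502 = 4770/(1 + 9.94037·e^(−r·3)) → e^(−3r) = (9.50199 − 1)/9.94037 = 0.8553
r = −ln(0.8553)/3 = 0.1563/3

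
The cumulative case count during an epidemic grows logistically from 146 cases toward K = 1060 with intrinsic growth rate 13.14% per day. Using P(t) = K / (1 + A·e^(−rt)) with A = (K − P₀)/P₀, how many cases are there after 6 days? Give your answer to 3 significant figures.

≈ 276 cases

A = (1060 − 146)/146 = 6.26027
P(6) = 1060 / (1 + 6.26027·e^(−0.1314·6)) = 1060 / (1 + 6.26027·0.454572)
= 1060 / 3.84574 ≈ 275.63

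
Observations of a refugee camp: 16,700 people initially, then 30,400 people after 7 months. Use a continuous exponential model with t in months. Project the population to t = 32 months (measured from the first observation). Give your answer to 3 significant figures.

r = ln(30400/16700) / 7 ≈ 0.085576 per month
P(32) = 16700 · e^(0.085576·32) = 16700 · 15.46285 ≈ 258229.66

≈ 258,000 people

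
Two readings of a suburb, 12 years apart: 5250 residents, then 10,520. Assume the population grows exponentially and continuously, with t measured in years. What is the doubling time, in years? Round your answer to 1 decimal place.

r = ln(10520/5250) / 12 = ln(2.00381) / 12 ≈ 0.057921 per year
doubling time = ln 2 / |r| = 0.69315 / 0.057921

doubling time ≈ 12.0 years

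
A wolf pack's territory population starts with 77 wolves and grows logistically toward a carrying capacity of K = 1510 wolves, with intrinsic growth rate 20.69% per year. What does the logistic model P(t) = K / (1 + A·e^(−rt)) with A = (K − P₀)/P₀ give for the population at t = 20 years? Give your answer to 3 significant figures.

≈ 1,160 wolves

A = (1510 − 77)/77 = 18.61039
P(20) = 1510 / (1 + 18.61039·e^(−0.2069·20)) = 1510 / (1 + 18.61039·0.015955)
= 1510 / 1.29692 ≈ 1164.29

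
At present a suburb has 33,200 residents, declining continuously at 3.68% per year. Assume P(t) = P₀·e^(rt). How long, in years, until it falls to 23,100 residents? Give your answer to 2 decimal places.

23100 = 33200 · e^(-0.0368·t)
t = ln(23100/33200) / -0.0368 = ln(0.69578) / -0.0368 = -0.36272 / -0.0368

t ≈ 9.86 years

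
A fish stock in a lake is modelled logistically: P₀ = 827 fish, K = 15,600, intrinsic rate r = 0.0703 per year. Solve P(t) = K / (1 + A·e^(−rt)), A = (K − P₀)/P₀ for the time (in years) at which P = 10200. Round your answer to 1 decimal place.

A = (15600 − 827)/827 = 17.86336
10200 = 15600/(1 + 17.86336·e^(−0.0703t)) → 1 + 17.86336·e^(−0.0703t) = 1.52941
e^(−0.0703t) = 0.029637 → t = ln(33.74191)/0.0703 = 3.51874/0.0703

t ≈ 50.1 years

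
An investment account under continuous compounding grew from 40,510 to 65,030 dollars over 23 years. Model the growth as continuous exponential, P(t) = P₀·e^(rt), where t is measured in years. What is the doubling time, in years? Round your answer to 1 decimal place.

r = ln(65030/40510) / 23 = ln(1.60528) / 23 ≈ 0.020578 per year
doubling time = ln 2 / |r| = 0.69315 / 0.020578

doubling time ≈ 33.7 years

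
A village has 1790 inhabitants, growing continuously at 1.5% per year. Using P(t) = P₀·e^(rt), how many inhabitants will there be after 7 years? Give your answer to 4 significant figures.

≈ 1,988 inhabitants

P(7) = 1790 · e^(0.015·7) = 1790 · e^(0.105)
= 1790 · 1.11071 ≈ 1988.17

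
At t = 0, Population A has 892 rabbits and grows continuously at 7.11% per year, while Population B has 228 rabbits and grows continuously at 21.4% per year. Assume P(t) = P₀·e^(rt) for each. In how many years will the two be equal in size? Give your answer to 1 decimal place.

892·e^(0.0711t) = 228·e^(0.214t)
892/228 = e^((0.214 − 0.0711)t) → ln(3.91228) = 0.1429·t
t = 1.36412 / 0.1429

t ≈ 9.5 years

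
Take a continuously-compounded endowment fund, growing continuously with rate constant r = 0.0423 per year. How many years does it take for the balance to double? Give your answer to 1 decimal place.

doubling time ≈ 16.4 years

doubling time = ln(2) / |r| = 0.69315 / 0.0423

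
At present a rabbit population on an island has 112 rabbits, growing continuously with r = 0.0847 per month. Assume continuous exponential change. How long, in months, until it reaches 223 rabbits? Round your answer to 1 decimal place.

t ≈ 8.1 months

223 = 112 · e^(0.0847·t)
t = ln(223/112) / 0.0847 = ln(1.99107) / 0.0847 = 0.68867 / 0.0847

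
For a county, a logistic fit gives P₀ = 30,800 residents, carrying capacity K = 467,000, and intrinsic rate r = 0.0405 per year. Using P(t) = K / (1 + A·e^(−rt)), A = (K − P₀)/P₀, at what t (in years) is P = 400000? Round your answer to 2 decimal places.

t ≈ 109.56 years

A = (467000 − 30800)/30800 = 14.16234
400000 = 467000/(1 + 14.16234·e^(−0.0405t)) → 1 + 14.16234·e^(−0.0405t) = 1.1675
e^(−0.0405t) = 0.011827 → t = ln(84.55127)/0.0405 = 4.43736/0.0405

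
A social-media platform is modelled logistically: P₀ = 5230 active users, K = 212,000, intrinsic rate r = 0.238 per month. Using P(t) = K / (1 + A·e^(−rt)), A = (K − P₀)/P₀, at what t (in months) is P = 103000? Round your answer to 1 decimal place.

t ≈ 15.2 months

A = (212000 − 5230)/5230 = 39.53537
103000 = 212000/(1 + 39.53537·e^(−0.238t)) → 1 + 39.53537·e^(−0.238t) = 2.05825
e^(−0.238t) = 0.026767 → t = ln(37.35911)/0.238 = 3.62058/0.238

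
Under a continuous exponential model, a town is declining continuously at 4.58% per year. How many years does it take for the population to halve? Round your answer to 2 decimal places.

half-life ≈ 15.13 years

half-life = ln(2) / |r| = 0.69315 / 0.0458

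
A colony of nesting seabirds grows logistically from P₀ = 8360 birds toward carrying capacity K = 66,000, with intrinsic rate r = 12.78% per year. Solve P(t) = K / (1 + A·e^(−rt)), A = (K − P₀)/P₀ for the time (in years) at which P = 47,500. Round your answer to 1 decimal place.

t ≈ 22.5 years

A = (66000 − 8360)/8360 = 6.89474
47500 = 66000/(1 + 6.89474·e^(−0.1278t)) → 1 + 6.89474·e^(−0.1278t) = 1.38947
e^(−0.1278t) = 0.056489 → t = ln(17.7027)/0.1278 = 2.87372/0.1278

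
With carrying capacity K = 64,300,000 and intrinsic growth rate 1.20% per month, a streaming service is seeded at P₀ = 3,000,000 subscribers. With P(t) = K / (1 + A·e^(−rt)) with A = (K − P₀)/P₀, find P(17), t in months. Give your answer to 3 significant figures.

A = (64300000 − 3000000)/3000000 = 20.43333
P(17) = 64300000 / (1 + 20.43333·e^(−0.012·17)) = 64300000 / (1 + 20.43333·0.815462)
= 64300000 / 17.66261 ≈ 3640457.66

≈ 3,640,000 subscribers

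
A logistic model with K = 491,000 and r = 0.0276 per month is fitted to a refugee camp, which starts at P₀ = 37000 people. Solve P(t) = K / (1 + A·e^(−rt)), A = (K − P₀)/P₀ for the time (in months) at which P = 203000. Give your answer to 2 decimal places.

A = (491000 − 37000)/37000 = 12.27027
203000 = 491000/(1 + 12.27027·e^(−0.0276t)) → 1 + 12.27027·e^(−0.0276t) = 2.41872
e^(−0.0276t) = 0.115622 → t = ln(8.64884)/0.0276 = 2.15742/0.0276

t ≈ 78.17 months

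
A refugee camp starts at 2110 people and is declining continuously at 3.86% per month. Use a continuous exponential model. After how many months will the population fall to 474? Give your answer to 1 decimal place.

t ≈ 38.7 months

474 = 2110 · e^(-0.0386·t)
t = ln(474/2110) / -0.0386 = ln(0.22464) / -0.0386 = -1.49324 / -0.0386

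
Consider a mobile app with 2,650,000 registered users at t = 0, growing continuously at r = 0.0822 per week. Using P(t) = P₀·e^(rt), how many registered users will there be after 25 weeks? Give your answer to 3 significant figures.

P(25) = 2650000 · e^(0.0822·25) = 2650000 · e^(2.055)
= 2650000 · 7.80684 ≈ 20688120.36

≈ 20,700,000 registered users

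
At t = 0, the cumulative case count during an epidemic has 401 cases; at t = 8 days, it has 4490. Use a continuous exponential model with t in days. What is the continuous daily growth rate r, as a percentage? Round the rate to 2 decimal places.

r ≈ 30.20% per day

4490 = 401 · e^(r·8)
e^(8r) = 4490/401 = 11.19701
r = ln(11.19701) / 8 = 2.41565 / 8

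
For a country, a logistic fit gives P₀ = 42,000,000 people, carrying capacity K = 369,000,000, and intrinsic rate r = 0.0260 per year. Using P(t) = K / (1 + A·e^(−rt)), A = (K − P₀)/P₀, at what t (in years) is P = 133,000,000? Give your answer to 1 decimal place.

A = (369000000 − 42000000)/42000000 = 7.78571
133000000 = 369000000/(1 + 7.78571·e^(−0.026t)) → 1 + 7.78571·e^(−0.026t) = 2.77444
e^(−0.026t) = 0.227909 → t = ln(4.38771)/0.026 = 1.47881/0.026

t ≈ 56.9 years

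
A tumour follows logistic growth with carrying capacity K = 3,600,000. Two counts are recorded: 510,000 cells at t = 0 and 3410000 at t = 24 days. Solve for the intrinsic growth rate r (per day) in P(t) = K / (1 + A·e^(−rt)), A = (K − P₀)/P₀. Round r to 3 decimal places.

r ≈ 0.195 per day

A = (3600000 − 510000)/510000 = 6.05882
3410000 = 3600000/(1 + 6.05882·e^(−r·24)) → e^(−24r) = (1.05572 − 1)/6.05882 = 0.009196
r = −ln(0.009196)/24 = 4.68896/24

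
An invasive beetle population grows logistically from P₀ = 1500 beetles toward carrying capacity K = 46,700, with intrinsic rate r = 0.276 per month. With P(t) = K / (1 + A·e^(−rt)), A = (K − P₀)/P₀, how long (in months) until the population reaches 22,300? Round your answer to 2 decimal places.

A = (46700 − 1500)/1500 = 30.13333
22300 = 46700/(1 + 30.13333·e^(−0.276t)) → 1 + 30.13333·e^(−0.276t) = 2.09417
e^(−0.276t) = 0.036311 → t = ln(27.53989)/0.276 = 3.31564/0.276

t ≈ 12.01 months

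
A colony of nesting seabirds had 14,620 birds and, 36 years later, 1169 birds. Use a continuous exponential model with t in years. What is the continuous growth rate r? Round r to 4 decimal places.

r ≈ -0.0702 per year

1169 = 14620 · e^(r·36)
e^(36r) = 1169/14620 = 0.07996
r = ln(0.07996) / 36 = -2.52624 / 36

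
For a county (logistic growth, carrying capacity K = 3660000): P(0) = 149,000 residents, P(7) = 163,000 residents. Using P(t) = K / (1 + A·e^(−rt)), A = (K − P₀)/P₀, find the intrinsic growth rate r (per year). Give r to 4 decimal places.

r ≈ 0.0134 per year

A = (3660000 − 149000)/149000 = 23.56376
163000 = 3660000/(1 + 23.56376·e^(−r·7)) → e^(−7r) = (22.45399 − 1)/23.56376 = 0.910465
r = −ln(0.910465)/7 = 0.0938/7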